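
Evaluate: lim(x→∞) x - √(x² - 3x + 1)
This is an ∞-∞ indeterminate form.

Combine fractions or rationalize to convert ∞-∞ to 0/0 form:
  lim(x→∞) x - √(x² - 3x + 1) = 3/2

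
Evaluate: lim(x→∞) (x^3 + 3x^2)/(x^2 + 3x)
This is an ∞/∞ indeterminate form.

Apply L'Hôpital's rule: differentiate numerator and denominator separately.
  f(x) = x^3 + 3·x^2   ⇒   f'(x) = 3·x^2 + 6·x
  g(x) = x^2 + 3·x   ⇒   g'(x) = 2·x + 3
  lim(x→∞) f'(x)/g'(x) = lim(x→∞) (3·x^2 + 6·x)/(2·x + 3)
  = ∞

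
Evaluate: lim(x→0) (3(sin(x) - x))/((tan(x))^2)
This is a 0/0 indeterminate form.

Apply L'Hôpital's rule: differentiate numerator and denominator separately.
  f(x) = -3·x + 3·sin(x)   ⇒   f'(x) = 3·cos(x) - 3
  g(x) = tan(x)^2   ⇒   g'(x) = (2·tan(x)^2 + 2)·tan(x)
  lim(x→0) f'(x)/g'(x) = lim(x→0) (3·cos(x) - 3)/((2·tan(x)^2 + 2)·tan(x))
  = 0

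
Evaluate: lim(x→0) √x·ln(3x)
This is a 0·∞ indeterminate form.

Rewrite 0·∞ as a quotient (0/0 or ∞/∞ form), then apply L'Hôpital's rule:
  lim(x→0) √x·ln(3x) = 0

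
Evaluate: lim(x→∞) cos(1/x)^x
This is an exponential indeterminate form.

For exponential indeterminate forms, take the natural log:
  Let L = lim(x→∞) cos(1/x)^x
  Then ln(L) = lim(x→∞) [exponent × ln(base)]
  Evaluate using L'Hôpital or standard limits, then exponentiate.
  L = 1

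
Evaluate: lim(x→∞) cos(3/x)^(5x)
This is an exponential indeterminate form.

For exponential indeterminate forms, take the natural log:
  Let L = lim(x→∞) cos(3/x)^(5x)
  Then ln(L) = lim(x→∞) [exponent × ln(base)]
  Evaluate using L'Hôpital or standard limits, then exponentiate.
  L = 1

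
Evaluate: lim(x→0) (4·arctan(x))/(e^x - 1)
This is a 0/0 indeterminate form.

Apply L'Hôpital's rule: differentiate numerator and denominator separately.
  f(x) = 4·atan(x)   ⇒   f'(x) = 4/(x^2 + 1)
  g(x) = e^(x) - 1   ⇒   g'(x) = e^(x)
  lim(x→0) f'(x)/g'(x) = lim(x→0) (4/(x^2 + 1))/(e^(x))
  = 4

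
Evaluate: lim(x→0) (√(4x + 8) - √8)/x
This is a standard limit.

Factor or rationalize the expression:
  lim(x→0) (√(4x + 8) - √8)/x = sqrt(2)/2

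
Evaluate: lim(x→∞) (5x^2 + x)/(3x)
This is an ∞/∞ indeterminate form.

Apply L'Hôpital's rule: differentiate numerator and denominator separately.
  f(x) = 5·x^2 + x   ⇒   f'(x) = 10·x + 1
  g(x) = 3·x   ⇒   g'(x) = 3
  lim(x→∞) f'(x)/g'(x) = lim(x→∞) (10·x + 1)/(3)
  = ∞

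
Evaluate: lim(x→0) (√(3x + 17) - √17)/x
This is a standard limit.

Factor or rationalize the expression:
  lim(x→0) (√(3x + 17) - √17)/x = 3·sqrt(17)/34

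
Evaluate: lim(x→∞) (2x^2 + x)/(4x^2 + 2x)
This is an ∞/∞ indeterminate form.

Apply L'Hôpital's rule: differentiate numerator and denominator separately.
  f(x) = 2·x^2 + x   ⇒   f'(x) = 4·x + 1
  g(x) = 4·x^2 + 2·x   ⇒   g'(x) = 8·x + 2
  lim(x→∞) f'(x)/g'(x) = lim(x→∞) (4·x + 1)/(8·x + 2)
  = 1/2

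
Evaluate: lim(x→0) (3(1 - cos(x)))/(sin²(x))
This is a 0/0 indeterminate form.

Apply L'Hôpital's rule: differentiate numerator and denominator separately.
  f(x) = 3 - 3·cos(x)   ⇒   f'(x) = 3·sin(x)
  g(x) = sin(x)^2   ⇒   g'(x) = 2·sin(x)·cos(x)
  lim(x→0) f'(x)/g'(x) = lim(x→0) (3·sin(x))/(2·sin(x)·cos(x))
  = 3/2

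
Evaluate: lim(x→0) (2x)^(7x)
This is an exponential indeterminate form.

For exponential indeterminate forms, take the natural log:
  Let L = lim(x→0) (2x)^(7x)
  Then ln(L) = lim(x→0) [exponent × ln(base)]
  Evaluate using L'Hôpital or standard limits, then exponentiate.
  L = 1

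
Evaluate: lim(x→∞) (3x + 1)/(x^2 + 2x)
This is an ∞/∞ indeterminate form.

Apply L'Hôpital's rule: differentiate numerator and denominator separately.
  f(x) = 3·x + 1   ⇒   f'(x) = 3
  g(x) = x^2 + 2·x   ⇒   g'(x) = 2·x + 2
  lim(x→∞) f'(x)/g'(x) = lim(x→∞) (3)/(2·x + 2)
  = 0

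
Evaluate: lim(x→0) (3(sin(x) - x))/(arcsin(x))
This is a 0/0 indeterminate form.

Apply L'Hôpital's rule: differentiate numerator and denominator separately.
  f(x) = -3·x + 3·sin(x)   ⇒   f'(x) = 3·cos(x) - 3
  g(x) = asin(x)   ⇒   g'(x) = 1/sqrt(1 - x^2)
  lim(x→0) f'(x)/g'(x) = lim(x→0) (3·cos(x) - 3)/(1/sqrt(1 - x^2))
  = 0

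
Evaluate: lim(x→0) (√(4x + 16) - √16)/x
This is a standard limit.

Factor or rationalize the expression:
  lim(x→0) (√(4x + 16) - √16)/x = 1/2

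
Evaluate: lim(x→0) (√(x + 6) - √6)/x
This is a standard limit.

Factor or rationalize the expression:
  lim(x→0) (√(x + 6) - √6)/x = sqrt(6)/12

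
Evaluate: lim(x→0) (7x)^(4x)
This is an exponential indeterminate form.

For exponential indeterminate forms, take the natural log:
  Let L = lim(x→0) (7x)^(4x)
  Then ln(L) = lim(x→0) [exponent × ln(base)]
  Evaluate using L'Hôpital or standard limits, then exponentiate.
  L = 1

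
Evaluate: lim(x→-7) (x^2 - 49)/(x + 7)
This is a standard limit.

Factor or rationalize the expression:
  lim(x→-7) (x^2 - 49)/(x + 7) = -14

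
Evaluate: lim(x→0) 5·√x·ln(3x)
This is a 0·∞ indeterminate form.

Rewrite 0·∞ as a quotient (0/0 or ∞/∞ form), then apply L'Hôpital's rule:
  lim(x→0) 5·√x·ln(3x) = 0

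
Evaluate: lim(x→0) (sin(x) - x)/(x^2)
This is a 0/0 indeterminate form.

Apply L'Hôpital's rule: differentiate numerator and denominator separately.
  f(x) = -x + sin(x)   ⇒   f'(x) = cos(x) - 1
  g(x) = x^2   ⇒   g'(x) = 2·x
  lim(x→0) f'(x)/g'(x) = lim(x→0) (cos(x) - 1)/(2·x)
  = 0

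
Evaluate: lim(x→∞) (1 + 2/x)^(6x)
This is an exponential indeterminate form.

For exponential indeterminate forms, take the natural log:
  Let L = lim(x→∞) (1 + 2/x)^(6x)
  Then ln(L) = lim(x→∞) [exponent × ln(base)]
  Evaluate using L'Hôpital or standard limits, then exponentiate.
  L = e^(12)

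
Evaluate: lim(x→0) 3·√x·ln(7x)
This is a 0·∞ indeterminate form.

Rewrite 0·∞ as a quotient (0/0 or ∞/∞ form), then apply L'Hôpital's rule:
  lim(x→0) 3·√x·ln(7x) = 0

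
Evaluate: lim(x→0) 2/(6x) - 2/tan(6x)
This is an ∞-∞ indeterminate form.

Combine fractions or rationalize to convert ∞-∞ to 0/0 form:
  lim(x→0) 2/(6x) - 2/tan(6x) = 0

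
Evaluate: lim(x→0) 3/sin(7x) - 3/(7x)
This is an ∞-∞ indeterminate form.

Combine fractions or rationalize to convert ∞-∞ to 0/0 form:
  lim(x→0) 3/sin(7x) - 3/(7x) = 0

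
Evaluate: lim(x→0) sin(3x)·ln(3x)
This is a 0·∞ indeterminate form.

Rewrite 0·∞ as a quotient (0/0 or ∞/∞ form), then apply L'Hôpital's rule:
  lim(x→0) sin(3x)·ln(3x) = 0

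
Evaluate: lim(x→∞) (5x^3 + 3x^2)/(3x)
This is an ∞/∞ indeterminate form.

Apply L'Hôpital's rule: differentiate numerator and denominator separately.
  f(x) = 5·x^3 + 3·x^2   ⇒   f'(x) = 15·x^2 + 6·x
  g(x) = 3·x   ⇒   g'(x) = 3
  lim(x→∞) f'(x)/g'(x) = lim(x→∞) (15·x^2 + 6·x)/(3)
  = ∞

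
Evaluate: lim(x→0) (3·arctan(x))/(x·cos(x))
This is a 0/0 indeterminate form.

Apply L'Hôpital's rule: differentiate numerator and denominator separately.
  f(x) = 3·atan(x)   ⇒   f'(x) = 3/(x^2 + 1)
  g(x) = x·cos(x)   ⇒   g'(x) = -x·sin(x) + cos(x)
  lim(x→0) f'(x)/g'(x) = lim(x→0) (3/(x^2 + 1))/(-x·sin(x) + cos(x))
  = 3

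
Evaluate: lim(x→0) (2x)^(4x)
This is an exponential indeterminate form.

For exponential indeterminate forms, take the natural log:
  Let L = lim(x→0) (2x)^(4x)
  Then ln(L) = lim(x→0) [exponent × ln(base)]
  Evaluate using L'Hôpital or standard limits, then exponentiate.
  L = 1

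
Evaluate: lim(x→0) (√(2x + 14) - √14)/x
This is a standard limit.

Factor or rationalize the expression:
  lim(x→0) (√(2x + 14) - √14)/x = sqrt(14)/14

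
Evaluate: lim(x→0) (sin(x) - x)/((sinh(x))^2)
This is a 0/0 indeterminate form.

Apply L'Hôpital's rule: differentiate numerator and denominator separately.
  f(x) = -x + sin(x)   ⇒   f'(x) = cos(x) - 1
  g(x) = sinh(x)^2   ⇒   g'(x) = 2·sinh(x)·cosh(x)
  lim(x→0) f'(x)/g'(x) = lim(x→0) (cos(x) - 1)/(2·sinh(x)·cosh(x))
  = 0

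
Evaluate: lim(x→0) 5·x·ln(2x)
This is a 0·∞ indeterminate form.

Rewrite 0·∞ as a quotient (0/0 or ∞/∞ form), then apply L'Hôpital's rule:
  lim(x→0) 5·x·ln(2x) = 0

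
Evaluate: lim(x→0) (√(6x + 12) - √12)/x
This is a standard limit.

Factor or rationalize the expression:
  lim(x→0) (√(6x + 12) - √12)/x = sqrt(3)/2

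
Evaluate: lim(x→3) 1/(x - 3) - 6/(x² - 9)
This is an ∞-∞ indeterminate form.

Combine fractions or rationalize to convert ∞-∞ to 0/0 form:
  lim(x→3) 1/(x - 3) - 6/(x² - 9) = 1/6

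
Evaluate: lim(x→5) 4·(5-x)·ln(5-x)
This is a 0·∞ indeterminate form.

Rewrite 0·∞ as a quotient (0/0 or ∞/∞ form), then apply L'Hôpital's rule:
  lim(x→5) 4·(5-x)·ln(5-x) = 0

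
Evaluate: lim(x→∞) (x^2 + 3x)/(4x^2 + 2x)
This is an ∞/∞ indeterminate form.

Apply L'Hôpital's rule: differentiate numerator and denominator separately.
  f(x) = x^2 + 3·x   ⇒   f'(x) = 2·x + 3
  g(x) = 4·x^2 + 2·x   ⇒   g'(x) = 8·x + 2
  lim(x→∞) f'(x)/g'(x) = lim(x→∞) (2·x + 3)/(8·x + 2)
  = 1/4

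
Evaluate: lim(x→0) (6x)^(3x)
This is an exponential indeterminate form.

For exponential indeterminate forms, take the natural log:
  Let L = lim(x→0) (6x)^(3x)
  Then ln(L) = lim(x→0) [exponent × ln(base)]
  Evaluate using L'Hôpital or standard limits, then exponentiate.
  L = 1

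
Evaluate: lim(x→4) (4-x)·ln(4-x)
This is a 0·∞ indeterminate form.

Rewrite 0·∞ as a quotient (0/0 or ∞/∞ form), then apply L'Hôpital's rule:
  lim(x→4) (4-x)·ln(4-x) = 0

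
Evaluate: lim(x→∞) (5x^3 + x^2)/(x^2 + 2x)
This is an ∞/∞ indeterminate form.

Apply L'Hôpital's rule: differentiate numerator and denominator separately.
  f(x) = 5·x^3 + x^2   ⇒   f'(x) = 15·x^2 + 2·x
  g(x) = x^2 + 2·x   ⇒   g'(x) = 2·x + 2
  lim(x→∞) f'(x)/g'(x) = lim(x→∞) (15·x^2 + 2·x)/(2·x + 2)
  = ∞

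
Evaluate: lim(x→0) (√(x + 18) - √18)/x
This is a standard limit.

Factor or rationalize the expression:
  lim(x→0) (√(x + 18) - √18)/x = sqrt(2)/12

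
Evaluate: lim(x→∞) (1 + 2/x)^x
This is an exponential indeterminate form.

For exponential indeterminate forms, take the natural log:
  Let L = lim(x→∞) (1 + 2/x)^x
  Then ln(L) = lim(x→∞) [exponent × ln(base)]
  Evaluate using L'Hôpital or standard limits, then exponentiate.
  L = e²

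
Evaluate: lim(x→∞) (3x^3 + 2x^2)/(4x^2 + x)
This is an ∞/∞ indeterminate form.

Apply L'Hôpital's rule: differentiate numerator and denominator separately.
  f(x) = 3·x^3 + 2·x^2   ⇒   f'(x) = 9·x^2 + 4·x
  g(x) = 4·x^2 + x   ⇒   g'(x) = 8·x + 1
  lim(x→∞) f'(x)/g'(x) = lim(x→∞) (9·x^2 + 4·x)/(8·x + 1)
  = ∞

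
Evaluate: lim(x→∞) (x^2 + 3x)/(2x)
This is an ∞/∞ indeterminate form.

Apply L'Hôpital's rule: differentiate numerator and denominator separately.
  f(x) = x^2 + 3·x   ⇒   f'(x) = 2·x + 3
  g(x) = 2·x   ⇒   g'(x) = 2
  lim(x→∞) f'(x)/g'(x) = lim(x→∞) (2·x + 3)/(2)
  = ∞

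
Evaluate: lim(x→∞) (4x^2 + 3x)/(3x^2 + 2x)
This is an ∞/∞ indeterminate form.

Apply L'Hôpital's rule: differentiate numerator and denominator separately.
  f(x) = 4·x^2 + 3·x   ⇒   f'(x) = 8·x + 3
  g(x) = 3·x^2 + 2·x   ⇒   g'(x) = 6·x + 2
  lim(x→∞) f'(x)/g'(x) = lim(x→∞) (8·x + 3)/(6·x + 2)
  = 4/3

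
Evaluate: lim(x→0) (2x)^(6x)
This is an exponential indeterminate form.

For exponential indeterminate forms, take the natural log:
  Let L = lim(x→0) (2x)^(6x)
  Then ln(L) = lim(x→0) [exponent × ln(base)]
  Evaluate using L'Hôpital or standard limits, then exponentiate.
  L = 1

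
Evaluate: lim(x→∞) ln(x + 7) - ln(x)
This is an ∞-∞ indeterminate form.

Combine fractions or rationalize to convert ∞-∞ to 0/0 form:
  lim(x→∞) ln(x + 7) - ln(x) = 0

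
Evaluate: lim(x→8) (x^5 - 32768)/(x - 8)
This is a standard limit.

Factor or rationalize the expression:
  lim(x→8) (x^5 - 32768)/(x - 8) = 20480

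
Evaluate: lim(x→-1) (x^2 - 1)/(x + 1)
This is a standard limit.

Factor or rationalize the expression:
  lim(x→-1) (x^2 - 1)/(x + 1) = -2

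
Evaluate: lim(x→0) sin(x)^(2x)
This is an exponential indeterminate form.

For exponential indeterminate forms, take the natural log:
  Let L = lim(x→0) sin(x)^(2x)
  Then ln(L) = lim(x→0) [exponent × ln(base)]
  Evaluate using L'Hôpital or standard limits, then exponentiate.
  L = 1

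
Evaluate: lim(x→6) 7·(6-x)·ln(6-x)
This is a 0·∞ indeterminate form.

Rewrite 0·∞ as a quotient (0/0 or ∞/∞ form), then apply L'Hôpital's rule:
  lim(x→6) 7·(6-x)·ln(6-x) = 0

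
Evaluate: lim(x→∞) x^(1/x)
This is an exponential indeterminate form.

For exponential indeterminate forms, take the natural log:
  Let L = lim(x→∞) x^(1/x)
  Then ln(L) = lim(x→∞) [exponent × ln(base)]
  Evaluate using L'Hôpital or standard limits, then exponentiate.
  L = 1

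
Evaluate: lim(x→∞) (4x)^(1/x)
This is an exponential indeterminate form.

For exponential indeterminate forms, take the natural log:
  Let L = lim(x→∞) (4x)^(1/x)
  Then ln(L) = lim(x→∞) [exponent × ln(base)]
  Evaluate using L'Hôpital or standard limits, then exponentiate.
  L = 1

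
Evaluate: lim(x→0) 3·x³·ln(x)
This is a 0·∞ indeterminate form.

Rewrite 0·∞ as a quotient (0/0 or ∞/∞ form), then apply L'Hôpital's rule:
  lim(x→0) 3·x³·ln(x) = 0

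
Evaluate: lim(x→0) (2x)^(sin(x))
This is an exponential indeterminate form.

For exponential indeterminate forms, take the natural log:
  Let L = lim(x→0) (2x)^(sin(x))
  Then ln(L) = lim(x→0) [exponent × ln(base)]
  Evaluate using L'Hôpital or standard limits, then exponentiate.
  L = 1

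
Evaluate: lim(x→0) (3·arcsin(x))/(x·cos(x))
This is a 0/0 indeterminate form.

Apply L'Hôpital's rule: differentiate numerator and denominator separately.
  f(x) = 3·asin(x)   ⇒   f'(x) = 3/sqrt(1 - x^2)
  g(x) = x·cos(x)   ⇒   g'(x) = -x·sin(x) + cos(x)
  lim(x→0) f'(x)/g'(x) = lim(x→0) (3/sqrt(1 - x^2))/(-x·sin(x) + cos(x))
  = 3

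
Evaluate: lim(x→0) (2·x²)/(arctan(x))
This is a 0/0 indeterminate form.

Apply L'Hôpital's rule: differentiate numerator and denominator separately.
  f(x) = 2·x^2   ⇒   f'(x) = 4·x
  g(x) = atan(x)   ⇒   g'(x) = 1/(x^2 + 1)
  lim(x→0) f'(x)/g'(x) = lim(x→0) (4·x)/(1/(x^2 + 1))
  = 0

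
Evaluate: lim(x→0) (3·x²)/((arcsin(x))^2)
This is a 0/0 indeterminate form.

Apply L'Hôpital's rule: differentiate numerator and denominator separately.
  f(x) = 3·x^2   ⇒   f'(x) = 6·x
  g(x) = asin(x)^2   ⇒   g'(x) = 2·asin(x)/sqrt(1 - x^2)
  lim(x→0) f'(x)/g'(x) = lim(x→0) (6·x)/(2·asin(x)/sqrt(1 - x^2))
  = 3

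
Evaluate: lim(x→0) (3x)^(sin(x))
This is an exponential indeterminate form.

For exponential indeterminate forms, take the natural log:
  Let L = lim(x→0) (3x)^(sin(x))
  Then ln(L) = lim(x→0) [exponent × ln(base)]
  Evaluate using L'Hôpital or standard limits, then exponentiate.
  L = 1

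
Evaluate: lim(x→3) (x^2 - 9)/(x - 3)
This is a standard limit.

Factor or rationalize the expression:
  lim(x→3) (x^2 - 9)/(x - 3) = 6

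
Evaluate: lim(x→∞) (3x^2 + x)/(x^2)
This is an ∞/∞ indeterminate form.

Apply L'Hôpital's rule: differentiate numerator and denominator separately.
  f(x) = 3·x^2 + x   ⇒   f'(x) = 6·x + 1
  g(x) = x^2   ⇒   g'(x) = 2·x
  lim(x→∞) f'(x)/g'(x) = lim(x→∞) (6·x + 1)/(2·x)
  = 3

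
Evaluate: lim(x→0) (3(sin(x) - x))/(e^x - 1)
This is a 0/0 indeterminate form.

Apply L'Hôpital's rule: differentiate numerator and denominator separately.
  f(x) = -3·x + 3·sin(x)   ⇒   f'(x) = 3·cos(x) - 3
  g(x) = e^(x) - 1   ⇒   g'(x) = e^(x)
  lim(x→0) f'(x)/g'(x) = lim(x→0) (3·cos(x) - 3)/(e^(x))
  = 0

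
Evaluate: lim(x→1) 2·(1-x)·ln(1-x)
This is a 0·∞ indeterminate form.

Rewrite 0·∞ as a quotient (0/0 or ∞/∞ form), then apply L'Hôpital's rule:
  lim(x→1) 2·(1-x)·ln(1-x) = 0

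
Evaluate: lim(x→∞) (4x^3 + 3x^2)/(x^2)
This is an ∞/∞ indeterminate form.

Apply L'Hôpital's rule: differentiate numerator and denominator separately.
  f(x) = 4·x^3 + 3·x^2   ⇒   f'(x) = 12·x^2 + 6·x
  g(x) = x^2   ⇒   g'(x) = 2·x
  lim(x→∞) f'(x)/g'(x) = lim(x→∞) (12·x^2 + 6·x)/(2·x)
  = ∞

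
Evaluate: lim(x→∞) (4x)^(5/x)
This is an exponential indeterminate form.

For exponential indeterminate forms, take the natural log:
  Let L = lim(x→∞) (4x)^(5/x)
  Then ln(L) = lim(x→∞) [exponent × ln(base)]
  Evaluate using L'Hôpital or standard limits, then exponentiate.
  L = 1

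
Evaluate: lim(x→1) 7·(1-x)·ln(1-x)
This is a 0·∞ indeterminate form.

Rewrite 0·∞ as a quotient (0/0 or ∞/∞ form), then apply L'Hôpital's rule:
  lim(x→1) 7·(1-x)·ln(1-x) = 0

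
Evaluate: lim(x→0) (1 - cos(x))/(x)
This is a 0/0 indeterminate form.

Apply L'Hôpital's rule: differentiate numerator and denominator separately.
  f(x) = 1 - cos(x)   ⇒   f'(x) = sin(x)
  g(x) = x   ⇒   g'(x) = 1
  lim(x→0) f'(x)/g'(x) = lim(x→0) (sin(x))/(1)
  = 0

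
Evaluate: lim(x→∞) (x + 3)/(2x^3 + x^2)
This is an ∞/∞ indeterminate form.

Apply L'Hôpital's rule: differentiate numerator and denominator separately.
  f(x) = x + 3   ⇒   f'(x) = 1
  g(x) = 2·x^3 + x^2   ⇒   g'(x) = 6·x^2 + 2·x
  lim(x→∞) f'(x)/g'(x) = lim(x→∞) (1)/(6·x^2 + 2·x)
  = 0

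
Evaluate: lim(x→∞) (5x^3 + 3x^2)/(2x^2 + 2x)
This is an ∞/∞ indeterminate form.

Apply L'Hôpital's rule: differentiate numerator and denominator separately.
  f(x) = 5·x^3 + 3·x^2   ⇒   f'(x) = 15·x^2 + 6·x
  g(x) = 2·x^2 + 2·x   ⇒   g'(x) = 4·x + 2
  lim(x→∞) f'(x)/g'(x) = lim(x→∞) (15·x^2 + 6·x)/(4·x + 2)
  = ∞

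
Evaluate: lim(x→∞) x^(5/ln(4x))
This is an exponential indeterminate form.

For exponential indeterminate forms, take the natural log:
  Let L = lim(x→∞) x^(5/ln(4x))
  Then ln(L) = lim(x→∞) [exponent × ln(base)]
  Evaluate using L'Hôpital or standard limits, then exponentiate.
  L = e^(5)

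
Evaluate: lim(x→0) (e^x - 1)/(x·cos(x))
This is a 0/0 indeterminate form.

Apply L'Hôpital's rule: differentiate numerator and denominator separately.
  f(x) = e^(x) - 1   ⇒   f'(x) = e^(x)
  g(x) = x·cos(x)   ⇒   g'(x) = -x·sin(x) + cos(x)
  lim(x→0) f'(x)/g'(x) = lim(x→0) (e^(x))/(-x·sin(x) + cos(x))
  = 1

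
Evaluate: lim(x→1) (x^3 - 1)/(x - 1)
This is a standard limit.

Factor or rationalize the expression:
  lim(x→1) (x^3 - 1)/(x - 1) = 3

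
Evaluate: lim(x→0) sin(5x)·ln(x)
This is a 0·∞ indeterminate form.

Rewrite 0·∞ as a quotient (0/0 or ∞/∞ form), then apply L'Hôpital's rule:
  lim(x→0) sin(5x)·ln(x) = 0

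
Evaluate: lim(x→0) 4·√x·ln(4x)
This is a 0·∞ indeterminate form.

Rewrite 0·∞ as a quotient (0/0 or ∞/∞ form), then apply L'Hôpital's rule:
  lim(x→0) 4·√x·ln(4x) = 0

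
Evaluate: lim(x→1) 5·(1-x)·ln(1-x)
This is a 0·∞ indeterminate form.

Rewrite 0·∞ as a quotient (0/0 or ∞/∞ form), then apply L'Hôpital's rule:
  lim(x→1) 5·(1-x)·ln(1-x) = 0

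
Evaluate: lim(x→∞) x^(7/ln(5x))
This is an exponential indeterminate form.

For exponential indeterminate forms, take the natural log:
  Let L = lim(x→∞) x^(7/ln(5x))
  Then ln(L) = lim(x→∞) [exponent × ln(base)]
  Evaluate using L'Hôpital or standard limits, then exponentiate.
  L = e^(7)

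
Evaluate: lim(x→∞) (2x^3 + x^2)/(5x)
This is an ∞/∞ indeterminate form.

Apply L'Hôpital's rule: differentiate numerator and denominator separately.
  f(x) = 2·x^3 + x^2   ⇒   f'(x) = 6·x^2 + 2·x
  g(x) = 5·x   ⇒   g'(x) = 5
  lim(x→∞) f'(x)/g'(x) = lim(x→∞) (6·x^2 + 2·x)/(5)
  = ∞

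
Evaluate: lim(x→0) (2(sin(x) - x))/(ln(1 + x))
This is a 0/0 indeterminate form.

Apply L'Hôpital's rule: differentiate numerator and denominator separately.
  f(x) = -2·x + 2·sin(x)   ⇒   f'(x) = 2·cos(x) - 2
  g(x) = ln(x + 1)   ⇒   g'(x) = 1/(x + 1)
  lim(x→0) f'(x)/g'(x) = lim(x→0) (2·cos(x) - 2)/(1/(x + 1))
  = 0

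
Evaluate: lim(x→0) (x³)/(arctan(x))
This is a 0/0 indeterminate form.

Apply L'Hôpital's rule: differentiate numerator and denominator separately.
  f(x) = x^3   ⇒   f'(x) = 3·x^2
  g(x) = atan(x)   ⇒   g'(x) = 1/(x^2 + 1)
  lim(x→0) f'(x)/g'(x) = lim(x→0) (3·x^2)/(1/(x^2 + 1))
  = 0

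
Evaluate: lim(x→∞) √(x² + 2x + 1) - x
This is an ∞-∞ indeterminate form.

Combine fractions or rationalize to convert ∞-∞ to 0/0 form:
  lim(x→∞) √(x² + 2x + 1) - x = 1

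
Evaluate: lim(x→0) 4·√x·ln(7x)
This is a 0·∞ indeterminate form.

Rewrite 0·∞ as a quotient (0/0 or ∞/∞ form), then apply L'Hôpital's rule:
  lim(x→0) 4·√x·ln(7x) = 0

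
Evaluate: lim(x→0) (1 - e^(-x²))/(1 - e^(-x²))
This is a 0/0 indeterminate form.

Apply L'Hôpital's rule: differentiate numerator and denominator separately.
  f(x) = 1 - e^(-x^2)   ⇒   f'(x) = 2·x·e^(-x^2)
  g(x) = 1 - e^(-x^2)   ⇒   g'(x) = 2·x·e^(-x^2)
  lim(x→0) f'(x)/g'(x) = lim(x→0) (2·x·e^(-x^2))/(2·x·e^(-x^2))
  = 1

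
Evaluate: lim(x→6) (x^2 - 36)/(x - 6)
This is a standard limit.

Factor or rationalize the expression:
  lim(x→6) (x^2 - 36)/(x - 6) = 12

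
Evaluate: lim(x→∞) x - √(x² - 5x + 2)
This is an ∞-∞ indeterminate form.

Combine fractions or rationalize to convert ∞-∞ to 0/0 form:
  lim(x→∞) x - √(x² - 5x + 2) = 5/2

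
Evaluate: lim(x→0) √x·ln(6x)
This is a 0·∞ indeterminate form.

Rewrite 0·∞ as a quotient (0/0 or ∞/∞ form), then apply L'Hôpital's rule:
  lim(x→0) √x·ln(6x) = 0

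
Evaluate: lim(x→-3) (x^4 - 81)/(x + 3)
This is a standard limit.

Factor or rationalize the expression:
  lim(x→-3) (x^4 - 81)/(x + 3) = -108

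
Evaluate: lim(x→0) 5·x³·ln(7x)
This is a 0·∞ indeterminate form.

Rewrite 0·∞ as a quotient (0/0 or ∞/∞ form), then apply L'Hôpital's rule:
  lim(x→0) 5·x³·ln(7x) = 0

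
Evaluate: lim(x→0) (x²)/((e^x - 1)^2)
This is a 0/0 indeterminate form.

Apply L'Hôpital's rule: differentiate numerator and denominator separately.
  f(x) = x^2   ⇒   f'(x) = 2·x
  g(x) = (e^(x) - 1)^2   ⇒   g'(x) = 2·(e^(x) - 1)·e^(x)
  lim(x→0) f'(x)/g'(x) = lim(x→0) (2·x)/(2·(e^(x) - 1)·e^(x))
  = 1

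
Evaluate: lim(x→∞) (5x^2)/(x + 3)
This is an ∞/∞ indeterminate form.

Apply L'Hôpital's rule: differentiate numerator and denominator separately.
  f(x) = 5·x^2   ⇒   f'(x) = 10·x
  g(x) = x + 3   ⇒   g'(x) = 1
  lim(x→∞) f'(x)/g'(x) = lim(x→∞) (10·x)/(1)
  = ∞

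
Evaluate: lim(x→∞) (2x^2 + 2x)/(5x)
This is an ∞/∞ indeterminate form.

Apply L'Hôpital's rule: differentiate numerator and denominator separately.
  f(x) = 2·x^2 + 2·x   ⇒   f'(x) = 4·x + 2
  g(x) = 5·x   ⇒   g'(x) = 5
  lim(x→∞) f'(x)/g'(x) = lim(x→∞) (4·x + 2)/(5)
  = ∞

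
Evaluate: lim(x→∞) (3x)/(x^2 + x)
This is an ∞/∞ indeterminate form.

Apply L'Hôpital's rule: differentiate numerator and denominator separately.
  f(x) = 3·x   ⇒   f'(x) = 3
  g(x) = x^2 + x   ⇒   g'(x) = 2·x + 1
  lim(x→∞) f'(x)/g'(x) = lim(x→∞) (3)/(2·x + 1)
  = 0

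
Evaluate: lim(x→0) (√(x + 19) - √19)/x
This is a standard limit.

Factor or rationalize the expression:
  lim(x→0) (√(x + 19) - √19)/x = sqrt(19)/38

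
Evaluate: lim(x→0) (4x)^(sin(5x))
This is an exponential indeterminate form.

For exponential indeterminate forms, take the natural log:
  Let L = lim(x→0) (4x)^(sin(5x))
  Then ln(L) = lim(x→0) [exponent × ln(base)]
  Evaluate using L'Hôpital or standard limits, then exponentiate.
  L = 1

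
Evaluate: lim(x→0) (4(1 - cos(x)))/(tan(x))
This is a 0/0 indeterminate form.

Apply L'Hôpital's rule: differentiate numerator and denominator separately.
  f(x) = 4 - 4·cos(x)   ⇒   f'(x) = 4·sin(x)
  g(x) = tan(x)   ⇒   g'(x) = tan(x)^2 + 1
  lim(x→0) f'(x)/g'(x) = lim(x→0) (4·sin(x))/(tan(x)^2 + 1)
  = 0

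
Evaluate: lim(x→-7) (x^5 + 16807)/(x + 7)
This is a standard limit.

Factor or rationalize the expression:
  lim(x→-7) (x^5 + 16807)/(x + 7) = 12005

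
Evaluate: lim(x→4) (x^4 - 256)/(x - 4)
This is a standard limit.

Factor or rationalize the expression:
  lim(x→4) (x^4 - 256)/(x - 4) = 256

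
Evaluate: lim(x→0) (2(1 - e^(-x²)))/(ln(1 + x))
This is a 0/0 indeterminate form.

Apply L'Hôpital's rule: differentiate numerator and denominator separately.
  f(x) = 2 - 2·e^(-x^2)   ⇒   f'(x) = 4·x·e^(-x^2)
  g(x) = ln(x + 1)   ⇒   g'(x) = 1/(x + 1)
  lim(x→0) f'(x)/g'(x) = lim(x→0) (4·x·e^(-x^2))/(1/(x + 1))
  = 0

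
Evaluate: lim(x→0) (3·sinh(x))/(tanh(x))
This is a 0/0 indeterminate form.

Apply L'Hôpital's rule: differentiate numerator and denominator separately.
  f(x) = 3·sinh(x)   ⇒   f'(x) = 3·cosh(x)
  g(x) = tanh(x)   ⇒   g'(x) = 1 - tanh(x)^2
  lim(x→0) f'(x)/g'(x) = lim(x→0) (3·cosh(x))/(1 - tanh(x)^2)
  = 3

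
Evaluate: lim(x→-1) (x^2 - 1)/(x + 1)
This is a standard limit.

Factor or rationalize the expression:
  lim(x→-1) (x^2 - 1)/(x + 1) = -2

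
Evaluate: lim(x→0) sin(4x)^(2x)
This is an exponential indeterminate form.

For exponential indeterminate forms, take the natural log:
  Let L = lim(x→0) sin(4x)^(2x)
  Then ln(L) = lim(x→0) [exponent × ln(base)]
  Evaluate using L'Hôpital or standard limits, then exponentiate.
  L = 1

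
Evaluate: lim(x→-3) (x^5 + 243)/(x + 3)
This is a standard limit.

Factor or rationalize the expression:
  lim(x→-3) (x^5 + 243)/(x + 3) = 405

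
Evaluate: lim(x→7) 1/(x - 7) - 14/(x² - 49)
This is an ∞-∞ indeterminate form.

Combine fractions or rationalize to convert ∞-∞ to 0/0 form:
  lim(x→7) 1/(x - 7) - 14/(x² - 49) = 1/14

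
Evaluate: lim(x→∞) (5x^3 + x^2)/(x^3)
This is an ∞/∞ indeterminate form.

Apply L'Hôpital's rule: differentiate numerator and denominator separately.
  f(x) = 5·x^3 + x^2   ⇒   f'(x) = 15·x^2 + 2·x
  g(x) = x^3   ⇒   g'(x) = 3·x^2
  lim(x→∞) f'(x)/g'(x) = lim(x→∞) (15·x^2 + 2·x)/(3·x^2)
  = 5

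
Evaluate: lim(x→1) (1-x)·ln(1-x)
This is a 0·∞ indeterminate form.

Rewrite 0·∞ as a quotient (0/0 or ∞/∞ form), then apply L'Hôpital's rule:
  lim(x→1) (1-x)·ln(1-x) = 0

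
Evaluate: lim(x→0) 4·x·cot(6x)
This is a 0·∞ indeterminate form.

Rewrite 0·∞ as a quotient (0/0 or ∞/∞ form), then apply L'Hôpital's rule:
  lim(x→0) 4·x·cot(6x) = 2/3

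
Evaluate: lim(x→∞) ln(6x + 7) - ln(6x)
This is an ∞-∞ indeterminate form.

Combine fractions or rationalize to convert ∞-∞ to 0/0 form:
  lim(x→∞) ln(6x + 7) - ln(6x) = 0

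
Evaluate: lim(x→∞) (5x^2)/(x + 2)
This is an ∞/∞ indeterminate form.

Apply L'Hôpital's rule: differentiate numerator and denominator separately.
  f(x) = 5·x^2   ⇒   f'(x) = 10·x
  g(x) = x + 2   ⇒   g'(x) = 1
  lim(x→∞) f'(x)/g'(x) = lim(x→∞) (10·x)/(1)
  = ∞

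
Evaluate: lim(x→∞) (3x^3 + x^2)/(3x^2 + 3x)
This is an ∞/∞ indeterminate form.

Apply L'Hôpital's rule: differentiate numerator and denominator separately.
  f(x) = 3·x^3 + x^2   ⇒   f'(x) = 9·x^2 + 2·x
  g(x) = 3·x^2 + 3·x   ⇒   g'(x) = 6·x + 3
  lim(x→∞) f'(x)/g'(x) = lim(x→∞) (9·x^2 + 2·x)/(6·x + 3)
  = ∞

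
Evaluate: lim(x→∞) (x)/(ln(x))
This is an ∞/∞ indeterminate form.

Apply L'Hôpital's rule: differentiate numerator and denominator separately.
  f(x) = x   ⇒   f'(x) = 1
  g(x) = ln(x)   ⇒   g'(x) = 1/x
  lim(x→∞) f'(x)/g'(x) = lim(x→∞) (1)/(1/x)
  = ∞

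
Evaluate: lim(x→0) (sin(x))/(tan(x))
This is a 0/0 indeterminate form.

Apply L'Hôpital's rule: differentiate numerator and denominator separately.
  f(x) = sin(x)   ⇒   f'(x) = cos(x)
  g(x) = tan(x)   ⇒   g'(x) = tan(x)^2 + 1
  lim(x→0) f'(x)/g'(x) = lim(x→0) (cos(x))/(tan(x)^2 + 1)
  = 1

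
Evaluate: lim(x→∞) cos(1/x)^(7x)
This is an exponential indeterminate form.

For exponential indeterminate forms, take the natural log:
  Let L = lim(x→∞) cos(1/x)^(7x)
  Then ln(L) = lim(x→∞) [exponent × ln(base)]
  Evaluate using L'Hôpital or standard limits, then exponentiate.
  L = 1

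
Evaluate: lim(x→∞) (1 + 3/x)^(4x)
This is an exponential indeterminate form.

For exponential indeterminate forms, take the natural log:
  Let L = lim(x→∞) (1 + 3/x)^(4x)
  Then ln(L) = lim(x→∞) [exponent × ln(base)]
  Evaluate using L'Hôpital or standard limits, then exponentiate.
  L = e^(12)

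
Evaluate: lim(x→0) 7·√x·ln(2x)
This is a 0·∞ indeterminate form.

Rewrite 0·∞ as a quotient (0/0 or ∞/∞ form), then apply L'Hôpital's rule:
  lim(x→0) 7·√x·ln(2x) = 0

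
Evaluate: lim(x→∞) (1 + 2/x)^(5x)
This is an exponential indeterminate form.

For exponential indeterminate forms, take the natural log:
  Let L = lim(x→∞) (1 + 2/x)^(5x)
  Then ln(L) = lim(x→∞) [exponent × ln(base)]
  Evaluate using L'Hôpital or standard limits, then exponentiate.
  L = e^(10)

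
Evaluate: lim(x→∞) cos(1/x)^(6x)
This is an exponential indeterminate form.

For exponential indeterminate forms, take the natural log:
  Let L = lim(x→∞) cos(1/x)^(6x)
  Then ln(L) = lim(x→∞) [exponent × ln(base)]
  Evaluate using L'Hôpital or standard limits, then exponentiate.
  L = 1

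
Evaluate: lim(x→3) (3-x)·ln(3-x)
This is a 0·∞ indeterminate form.

Rewrite 0·∞ as a quotient (0/0 or ∞/∞ form), then apply L'Hôpital's rule:
  lim(x→3) (3-x)·ln(3-x) = 0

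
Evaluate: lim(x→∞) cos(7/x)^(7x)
This is an exponential indeterminate form.

For exponential indeterminate forms, take the natural log:
  Let L = lim(x→∞) cos(7/x)^(7x)
  Then ln(L) = lim(x→∞) [exponent × ln(base)]
  Evaluate using L'Hôpital or standard limits, then exponentiate.
  L = 1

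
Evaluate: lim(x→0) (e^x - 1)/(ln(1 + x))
This is a 0/0 indeterminate form.

Apply L'Hôpital's rule: differentiate numerator and denominator separately.
  f(x) = e^(x) - 1   ⇒   f'(x) = e^(x)
  g(x) = ln(x + 1)   ⇒   g'(x) = 1/(x + 1)
  lim(x→0) f'(x)/g'(x) = lim(x→0) (e^(x))/(1/(x + 1))
  = 1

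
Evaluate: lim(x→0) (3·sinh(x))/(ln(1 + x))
This is a 0/0 indeterminate form.

Apply L'Hôpital's rule: differentiate numerator and denominator separately.
  f(x) = 3·sinh(x)   ⇒   f'(x) = 3·cosh(x)
  g(x) = ln(x + 1)   ⇒   g'(x) = 1/(x + 1)
  lim(x→0) f'(x)/g'(x) = lim(x→0) (3·cosh(x))/(1/(x + 1))
  = 3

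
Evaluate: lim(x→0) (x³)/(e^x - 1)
This is a 0/0 indeterminate form.

Apply L'Hôpital's rule: differentiate numerator and denominator separately.
  f(x) = x^3   ⇒   f'(x) = 3·x^2
  g(x) = e^(x) - 1   ⇒   g'(x) = e^(x)
  lim(x→0) f'(x)/g'(x) = lim(x→0) (3·x^2)/(e^(x))
  = 0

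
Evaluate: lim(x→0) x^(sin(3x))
This is an exponential indeterminate form.

For exponential indeterminate forms, take the natural log:
  Let L = lim(x→0) x^(sin(3x))
  Then ln(L) = lim(x→0) [exponent × ln(base)]
  Evaluate using L'Hôpital or standard limits, then exponentiate.
  L = 1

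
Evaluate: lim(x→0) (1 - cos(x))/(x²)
This is a 0/0 indeterminate form.

Apply L'Hôpital's rule: differentiate numerator and denominator separately.
  f(x) = 1 - cos(x)   ⇒   f'(x) = sin(x)
  g(x) = x^2   ⇒   g'(x) = 2·x
  lim(x→0) f'(x)/g'(x) = lim(x→0) (sin(x))/(2·x)
  = 1/2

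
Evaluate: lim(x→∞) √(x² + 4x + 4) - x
This is an ∞-∞ indeterminate form.

Combine fractions or rationalize to convert ∞-∞ to 0/0 form:
  lim(x→∞) √(x² + 4x + 4) - x = 2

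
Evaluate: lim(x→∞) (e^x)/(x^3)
This is an ∞/∞ indeterminate form.

Apply L'Hôpital's rule: differentiate numerator and denominator separately.
  f(x) = e^(x)   ⇒   f'(x) = e^(x)
  g(x) = x^3   ⇒   g'(x) = 3·x^2
  lim(x→∞) f'(x)/g'(x) = lim(x→∞) (e^(x))/(3·x^2)
  = ∞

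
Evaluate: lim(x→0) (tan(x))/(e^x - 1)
This is a 0/0 indeterminate form.

Apply L'Hôpital's rule: differentiate numerator and denominator separately.
  f(x) = tan(x)   ⇒   f'(x) = tan(x)^2 + 1
  g(x) = e^(x) - 1   ⇒   g'(x) = e^(x)
  lim(x→0) f'(x)/g'(x) = lim(x→0) (tan(x)^2 + 1)/(e^(x))
  = 1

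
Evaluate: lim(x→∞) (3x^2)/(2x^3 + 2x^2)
This is an ∞/∞ indeterminate form.

Apply L'Hôpital's rule: differentiate numerator and denominator separately.
  f(x) = 3·x^2   ⇒   f'(x) = 6·x
  g(x) = 2·x^3 + 2·x^2   ⇒   g'(x) = 6·x^2 + 4·x
  lim(x→∞) f'(x)/g'(x) = lim(x→∞) (6·x)/(6·x^2 + 4·x)
  = 0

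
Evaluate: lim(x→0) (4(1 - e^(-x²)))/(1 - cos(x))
This is a 0/0 indeterminate form.

Apply L'Hôpital's rule: differentiate numerator and denominator separately.
  f(x) = 4 - 4·e^(-x^2)   ⇒   f'(x) = 8·x·e^(-x^2)
  g(x) = 1 - cos(x)   ⇒   g'(x) = sin(x)
  lim(x→0) f'(x)/g'(x) = lim(x→0) (8·x·e^(-x^2))/(sin(x))
  = 8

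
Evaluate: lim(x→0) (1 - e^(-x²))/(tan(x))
This is a 0/0 indeterminate form.

Apply L'Hôpital's rule: differentiate numerator and denominator separately.
  f(x) = 1 - e^(-x^2)   ⇒   f'(x) = 2·x·e^(-x^2)
  g(x) = tan(x)   ⇒   g'(x) = tan(x)^2 + 1
  lim(x→0) f'(x)/g'(x) = lim(x→0) (2·x·e^(-x^2))/(tan(x)^2 + 1)
  = 0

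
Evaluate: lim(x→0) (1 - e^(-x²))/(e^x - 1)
This is a 0/0 indeterminate form.

Apply L'Hôpital's rule: differentiate numerator and denominator separately.
  f(x) = 1 - e^(-x^2)   ⇒   f'(x) = 2·x·e^(-x^2)
  g(x) = e^(x) - 1   ⇒   g'(x) = e^(x)
  lim(x→0) f'(x)/g'(x) = lim(x→0) (2·x·e^(-x^2))/(e^(x))
  = 0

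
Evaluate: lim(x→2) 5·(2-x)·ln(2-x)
This is a 0·∞ indeterminate form.

Rewrite 0·∞ as a quotient (0/0 or ∞/∞ form), then apply L'Hôpital's rule:
  lim(x→2) 5·(2-x)·ln(2-x) = 0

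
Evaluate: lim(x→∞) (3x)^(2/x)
This is an exponential indeterminate form.

For exponential indeterminate forms, take the natural log:
  Let L = lim(x→∞) (3x)^(2/x)
  Then ln(L) = lim(x→∞) [exponent × ln(base)]
  Evaluate using L'Hôpital or standard limits, then exponentiate.
  L = 1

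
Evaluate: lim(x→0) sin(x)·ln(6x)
This is a 0·∞ indeterminate form.

Rewrite 0·∞ as a quotient (0/0 or ∞/∞ form), then apply L'Hôpital's rule:
  lim(x→0) sin(x)·ln(6x) = 0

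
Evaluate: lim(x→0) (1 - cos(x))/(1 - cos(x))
This is a 0/0 indeterminate form.

Apply L'Hôpital's rule: differentiate numerator and denominator separately.
  f(x) = 1 - cos(x)   ⇒   f'(x) = sin(x)
  g(x) = 1 - cos(x)   ⇒   g'(x) = sin(x)
  lim(x→0) f'(x)/g'(x) = lim(x→0) (sin(x))/(sin(x))
  = 1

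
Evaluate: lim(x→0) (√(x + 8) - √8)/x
This is a standard limit.

Factor or rationalize the expression:
  lim(x→0) (√(x + 8) - √8)/x = sqrt(2)/8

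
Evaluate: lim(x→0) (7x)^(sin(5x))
This is an exponential indeterminate form.

For exponential indeterminate forms, take the natural log:
  Let L = lim(x→0) (7x)^(sin(5x))
  Then ln(L) = lim(x→0) [exponent × ln(base)]
  Evaluate using L'Hôpital or standard limits, then exponentiate.
  L = 1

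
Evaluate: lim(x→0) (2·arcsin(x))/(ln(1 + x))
This is a 0/0 indeterminate form.

Apply L'Hôpital's rule: differentiate numerator and denominator separately.
  f(x) = 2·asin(x)   ⇒   f'(x) = 2/sqrt(1 - x^2)
  g(x) = ln(x + 1)   ⇒   g'(x) = 1/(x + 1)
  lim(x→0) f'(x)/g'(x) = lim(x→0) (2/sqrt(1 - x^2))/(1/(x + 1))
  = 2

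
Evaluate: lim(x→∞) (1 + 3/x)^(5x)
This is an exponential indeterminate form.

For exponential indeterminate forms, take the natural log:
  Let L = lim(x→∞) (1 + 3/x)^(5x)
  Then ln(L) = lim(x→∞) [exponent × ln(base)]
  Evaluate using L'Hôpital or standard limits, then exponentiate.
  L = e^(15)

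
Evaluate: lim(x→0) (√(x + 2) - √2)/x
This is a standard limit.

Factor or rationalize the expression:
  lim(x→0) (√(x + 2) - √2)/x = sqrt(2)/4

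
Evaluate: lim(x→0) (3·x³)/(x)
This is a 0/0 indeterminate form.

Apply L'Hôpital's rule: differentiate numerator and denominator separately.
  f(x) = 3·x^3   ⇒   f'(x) = 9·x^2
  g(x) = x   ⇒   g'(x) = 1
  lim(x→0) f'(x)/g'(x) = lim(x→0) (9·x^2)/(1)
  = 0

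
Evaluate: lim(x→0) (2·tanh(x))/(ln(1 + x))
This is a 0/0 indeterminate form.

Apply L'Hôpital's rule: differentiate numerator and denominator separately.
  f(x) = 2·tanh(x)   ⇒   f'(x) = 2 - 2·tanh(x)^2
  g(x) = ln(x + 1)   ⇒   g'(x) = 1/(x + 1)
  lim(x→0) f'(x)/g'(x) = lim(x→0) (2 - 2·tanh(x)^2)/(1/(x + 1))
  = 2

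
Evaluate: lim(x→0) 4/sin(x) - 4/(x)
This is an ∞-∞ indeterminate form.

Combine fractions or rationalize to convert ∞-∞ to 0/0 form:
  lim(x→0) 4/sin(x) - 4/(x) = 0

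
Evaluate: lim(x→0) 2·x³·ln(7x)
This is a 0·∞ indeterminate form.

Rewrite 0·∞ as a quotient (0/0 or ∞/∞ form), then apply L'Hôpital's rule:
  lim(x→0) 2·x³·ln(7x) = 0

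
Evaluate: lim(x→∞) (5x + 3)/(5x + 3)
This is an ∞/∞ indeterminate form.

Apply L'Hôpital's rule: differentiate numerator and denominator separately.
  f(x) = 5·x + 3   ⇒   f'(x) = 5
  g(x) = 5·x + 3   ⇒   g'(x) = 5
  lim(x→∞) f'(x)/g'(x) = lim(x→∞) (5)/(5)
  = 1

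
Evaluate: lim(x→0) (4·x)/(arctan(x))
This is a 0/0 indeterminate form.

Apply L'Hôpital's rule: differentiate numerator and denominator separately.
  f(x) = 4·x   ⇒   f'(x) = 4
  g(x) = atan(x)   ⇒   g'(x) = 1/(x^2 + 1)
  lim(x→0) f'(x)/g'(x) = lim(x→0) (4)/(1/(x^2 + 1))
  = 4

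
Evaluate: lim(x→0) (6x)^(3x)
This is an exponential indeterminate form.

For exponential indeterminate forms, take the natural log:
  Let L = lim(x→0) (6x)^(3x)
  Then ln(L) = lim(x→0) [exponent × ln(base)]
  Evaluate using L'Hôpital or standard limits, then exponentiate.
  L = 1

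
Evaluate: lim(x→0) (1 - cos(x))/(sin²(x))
This is a 0/0 indeterminate form.

Apply L'Hôpital's rule: differentiate numerator and denominator separately.
  f(x) = 1 - cos(x)   ⇒   f'(x) = sin(x)
  g(x) = sin(x)^2   ⇒   g'(x) = 2·sin(x)·cos(x)
  lim(x→0) f'(x)/g'(x) = lim(x→0) (sin(x))/(2·sin(x)·cos(x))
  = 1/2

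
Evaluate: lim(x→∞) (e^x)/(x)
This is an ∞/∞ indeterminate form.

Apply L'Hôpital's rule: differentiate numerator and denominator separately.
  f(x) = e^(x)   ⇒   f'(x) = e^(x)
  g(x) = x   ⇒   g'(x) = 1
  lim(x→∞) f'(x)/g'(x) = lim(x→∞) (e^(x))/(1)
  = ∞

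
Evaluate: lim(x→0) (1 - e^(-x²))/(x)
This is a 0/0 indeterminate form.

Apply L'Hôpital's rule: differentiate numerator and denominator separately.
  f(x) = 1 - e^(-x^2)   ⇒   f'(x) = 2·x·e^(-x^2)
  g(x) = x   ⇒   g'(x) = 1
  lim(x→0) f'(x)/g'(x) = lim(x→0) (2·x·e^(-x^2))/(1)
  = 0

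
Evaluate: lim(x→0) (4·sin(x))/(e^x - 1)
This is a 0/0 indeterminate form.

Apply L'Hôpital's rule: differentiate numerator and denominator separately.
  f(x) = 4·sin(x)   ⇒   f'(x) = 4·cos(x)
  g(x) = e^(x) - 1   ⇒   g'(x) = e^(x)
  lim(x→0) f'(x)/g'(x) = lim(x→0) (4·cos(x))/(e^(x))
  = 4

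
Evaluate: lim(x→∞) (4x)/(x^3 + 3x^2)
This is an ∞/∞ indeterminate form.

Apply L'Hôpital's rule: differentiate numerator and denominator separately.
  f(x) = 4·x   ⇒   f'(x) = 4
  g(x) = x^3 + 3·x^2   ⇒   g'(x) = 3·x^2 + 6·x
  lim(x→∞) f'(x)/g'(x) = lim(x→∞) (4)/(3·x^2 + 6·x)
  = 0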